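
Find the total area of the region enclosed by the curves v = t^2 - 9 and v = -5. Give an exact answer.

32/3

Set the curves equal: t^2 - 9 = -5, so t^2 - 4 = 0, which factors as (t - 2)*(t + 2) = 0. The curves meet at t = -2, 2.
On [-2, 2], v = -5 is on top; that piece has area ∫[-2,2] (-(t^2 - 4)) dt = 32/3.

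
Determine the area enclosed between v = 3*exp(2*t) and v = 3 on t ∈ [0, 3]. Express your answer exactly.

On [0, 3], (3*exp(2*t)) - (3) = 3*exp(2*t) - 3 is ≥ 0 throughout, so the area is a single integral of |3*exp(2*t) - 3|.
∫[0,3] (3*exp(2*t) - 3) dt = -21/2 + 3*exp(6)/2.

-21/2 + 3*exp(6)/2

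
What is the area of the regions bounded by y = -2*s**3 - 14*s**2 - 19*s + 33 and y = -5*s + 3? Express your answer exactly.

296/3

Set the curves equal: -2*s**3 - 14*s**2 - 19*s + 33 = -5*s + 3, so -2*s**3 - 14*s**2 - 14*s + 30 = 0, which factors as -2*(s - 1)*(s + 3)*(s + 5) = 0. The curves meet at s = -5, -3, 1.
On [-5, -3], y = -5*s + 3 is on top; that piece has area ∫[-5,-3] (-(-2*s**3 - 14*s**2 - 14*s + 30)) ds = 40/3.
On [-3, 1], y = -2*s**3 - 14*s**2 - 19*s + 33 is on top; that piece has area ∫[-3,1] (-2*s**3 - 14*s**2 - 14*s + 30) ds = 256/3.
Total enclosed area = 40/3 + 256/3 = 296/3.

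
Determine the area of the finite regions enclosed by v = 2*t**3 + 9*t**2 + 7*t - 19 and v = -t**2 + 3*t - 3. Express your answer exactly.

Set the curves equal: 2*t**3 + 9*t**2 + 7*t - 19 = -t**2 + 3*t - 3, so 2*t**3 + 10*t**2 + 4*t - 16 = 0, which factors as 2*(t - 1)*(t + 2)*(t + 4) = 0. The curves meet at t = -4, -2, 1.
On [-4, -2], v = 2*t**3 + 9*t**2 + 7*t - 19 is on top; that piece has area ∫[-4,-2] (2*t**3 + 10*t**2 + 4*t - 16) dt = 32/3.
On [-2, 1], v = -t**2 + 3*t - 3 is on top; that piece has area ∫[-2,1] (-(2*t**3 + 10*t**2 + 4*t - 16)) dt = 63/2.
Total enclosed area = 32/3 + 63/2 = 253/6.

253/6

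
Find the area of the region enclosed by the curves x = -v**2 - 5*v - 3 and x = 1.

Both boundary curves give x as a function of v, so integrate with respect to v. Setting them equal: -v**2 - 5*v - 4 = 0, i.e. -(v + 1)*(v + 4) = 0, so they meet at v = -4, -1.
For v in [-4, -1], x = -v**2 - 5*v - 3 is on the right; area = ∫[-4,-1] (-v**2 - 5*v - 4) dv = 9/2.

9/2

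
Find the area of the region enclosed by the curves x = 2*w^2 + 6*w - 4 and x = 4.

Both boundary curves give x as a function of w, so integrate with respect to w. Setting them equal: 2*w^2 + 6*w - 8 = 0, i.e. 2*(w - 1)*(w + 4) = 0, so they meet at w = -4, 1.
For w in [-4, 1], x = 2*w^2 + 6*w - 4 is on the left; area = ∫[-4,1] (-(2*w^2 + 6*w - 8)) dw = 125/3.

125/3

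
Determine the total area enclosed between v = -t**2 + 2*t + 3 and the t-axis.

The curve meets the t-axis where -t**2 + 2*t + 3 = 0, i.e. -(t - 3)*(t + 1) = 0, at t = -1, 3.
On [-1, 3] the curve lies above the axis; ∫[-1,3] (-t**2 + 2*t + 3) dt = 32/3, giving area 32/3.

32/3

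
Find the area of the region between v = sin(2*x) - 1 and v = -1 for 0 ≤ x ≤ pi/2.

On [0, pi/2], (sin(2*x) - 1) - (-1) = sin(2*x) is ≥ 0 throughout, so the area is a single integral of |sin(2*x)|.
∫[0,pi/2] (sin(2*x)) dx = 1.

1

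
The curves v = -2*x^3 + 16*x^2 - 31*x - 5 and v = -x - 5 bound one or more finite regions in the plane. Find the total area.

Set the curves equal: -2*x^3 + 16*x^2 - 31*x - 5 = -x - 5, so -2*x^3 + 16*x^2 - 30*x = 0, which factors as -2*x*(x - 5)*(x - 3) = 0. The curves meet at x = 0, 3, 5.
On [0, 3], v = -x - 5 is on top; that piece has area ∫[0,3] (-(-2*x^3 + 16*x^2 - 30*x)) dx = 63/2.
On [3, 5], v = -2*x^3 + 16*x^2 - 31*x - 5 is on top; that piece has area ∫[3,5] (-2*x^3 + 16*x^2 - 30*x) dx = 32/3.
Total enclosed area = 63/2 + 32/3 = 253/6.

253/6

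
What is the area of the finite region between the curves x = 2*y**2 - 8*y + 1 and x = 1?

64/3

Both boundary curves give x as a function of y, so integrate with respect to y. Setting them equal: 2*y**2 - 8*y = 0, i.e. 2*y*(y - 4) = 0, so they meet at y = 0, 4.
For y in [0, 4], x = 2*y**2 - 8*y + 1 is on the left; area = ∫[0,4] (-(2*y**2 - 8*y)) dy = 64/3.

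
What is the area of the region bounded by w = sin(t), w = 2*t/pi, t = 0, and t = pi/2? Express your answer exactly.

1 - pi/4

On [0, pi/2], (sin(t)) - (2*t/pi) = -2*t/pi + sin(t) is ≥ 0 throughout, so the area is a single integral of |-2*t/pi + sin(t)|.
∫[0,pi/2] (-2*t/pi + sin(t)) dt = 1 - pi/4.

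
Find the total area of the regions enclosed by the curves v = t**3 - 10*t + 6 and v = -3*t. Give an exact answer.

Set the curves equal: t**3 - 10*t + 6 = -3*t, so t**3 - 7*t + 6 = 0, which factors as (t - 2)*(t - 1)*(t + 3) = 0. The curves meet at t = -3, 1, 2.
On [-3, 1], v = t**3 - 10*t + 6 is on top; that piece has area ∫[-3,1] (t**3 - 7*t + 6) dt = 32.
On [1, 2], v = -3*t is on top; that piece has area ∫[1,2] (-(t**3 - 7*t + 6)) dt = 3/4.
Total enclosed area = 32 + 3/4 = 131/4.

131/4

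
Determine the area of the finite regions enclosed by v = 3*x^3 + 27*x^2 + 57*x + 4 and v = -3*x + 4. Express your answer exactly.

393/4

Set the curves equal: 3*x^3 + 27*x^2 + 57*x + 4 = -3*x + 4, so 3*x^3 + 27*x^2 + 60*x = 0, which factors as 3*x*(x + 4)*(x + 5) = 0. The curves meet at x = -5, -4, 0.
On [-5, -4], v = 3*x^3 + 27*x^2 + 57*x + 4 is on top; that piece has area ∫[-5,-4] (3*x^3 + 27*x^2 + 60*x) dx = 9/4.
On [-4, 0], v = -3*x + 4 is on top; that piece has area ∫[-4,0] (-(3*x^3 + 27*x^2 + 60*x)) dx = 96.
Total enclosed area = 9/4 + 96 = 393/4.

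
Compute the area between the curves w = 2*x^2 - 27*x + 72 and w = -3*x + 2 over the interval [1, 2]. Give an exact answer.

On [1, 2], (2*x^2 - 27*x + 72) - (-3*x + 2) = 2*x^2 - 24*x + 70 is ≥ 0 throughout, so the area is a single integral of |2*x^2 - 24*x + 70|.
∫[1,2] (2*x^2 - 24*x + 70) dx = 116/3.

116/3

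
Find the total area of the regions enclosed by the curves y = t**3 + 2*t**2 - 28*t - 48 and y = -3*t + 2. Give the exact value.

2459/6

Set the curves equal: t**3 + 2*t**2 - 28*t - 48 = -3*t + 2, so t**3 + 2*t**2 - 25*t - 50 = 0, which factors as (t - 5)*(t + 2)*(t + 5) = 0. The curves meet at t = -5, -2, 5.
On [-5, -2], y = t**3 + 2*t**2 - 28*t - 48 is on top; that piece has area ∫[-5,-2] (t**3 + 2*t**2 - 25*t - 50) dt = 153/4.
On [-2, 5], y = -3*t + 2 is on top; that piece has area ∫[-2,5] (-(t**3 + 2*t**2 - 25*t - 50)) dt = 4459/12.
Total enclosed area = 153/4 + 4459/12 = 2459/6.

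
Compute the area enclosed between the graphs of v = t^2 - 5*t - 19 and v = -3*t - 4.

Set the curves equal: t^2 - 5*t - 19 = -3*t - 4, so t^2 - 2*t - 15 = 0, which factors as (t - 5)*(t + 3) = 0. The curves meet at t = -3, 5.
On [-3, 5], v = -3*t - 4 is on top; that piece has area ∫[-3,5] (-(t^2 - 2*t - 15)) dt = 256/3.

256/3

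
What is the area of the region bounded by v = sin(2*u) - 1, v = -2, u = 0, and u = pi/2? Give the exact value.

On [0, pi/2], (sin(2*u) - 1) - (-2) = sin(2*u) + 1 is ≥ 0 throughout, so the area is a single integral of |sin(2*u) + 1|.
∫[0,pi/2] (sin(2*u) + 1) du = 1 + pi/2.

1 + pi/2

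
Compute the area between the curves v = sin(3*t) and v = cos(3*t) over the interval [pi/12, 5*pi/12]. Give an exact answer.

On [pi/12, 5*pi/12], (sin(3*t)) - (cos(3*t)) = sin(3*t) - cos(3*t) is ≥ 0 throughout, so the area is a single integral of |sin(3*t) - cos(3*t)|.
∫[pi/12,5*pi/12] (sin(3*t) - cos(3*t)) dt = 2*sqrt(2)/3.

2*sqrt(2)/3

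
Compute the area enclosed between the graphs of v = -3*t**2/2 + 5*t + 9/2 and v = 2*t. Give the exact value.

Set the curves equal: -3*t**2/2 + 5*t + 9/2 = 2*t, so -3*t**2/2 + 3*t + 9/2 = 0, which factors as -3*(t - 3)*(t + 1)/2 = 0. The curves meet at t = -1, 3.
On [-1, 3], v = -3*t**2/2 + 5*t + 9/2 is on top; that piece has area ∫[-1,3] (-3*t**2/2 + 3*t + 9/2) dt = 16.

16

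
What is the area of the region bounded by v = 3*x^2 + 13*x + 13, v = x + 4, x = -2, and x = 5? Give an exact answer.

The difference (3*x^2 + 13*x + 13) - (x + 4) = 3*x^2 + 12*x + 9 changes sign at x = -1 inside [-2, 5], so split the integral there.
∫[-2,-1] (3*x^2 + 12*x + 9) dx = -2; the area of that piece is 2.
∫[-1,5] (3*x^2 + 12*x + 9) dx = 324.
Total area = 2 + 324 = 326.

326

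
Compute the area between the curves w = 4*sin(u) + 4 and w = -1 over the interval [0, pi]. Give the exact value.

8 + 5*pi

On [0, pi], (4*sin(u) + 4) - (-1) = 4*sin(u) + 5 is ≥ 0 throughout, so the area is a single integral of |4*sin(u) + 5|.
∫[0,pi] (4*sin(u) + 5) du = 8 + 5*pi.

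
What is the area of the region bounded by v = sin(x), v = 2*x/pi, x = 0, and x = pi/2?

1 - pi/4

On [0, pi/2], (sin(x)) - (2*x/pi) = -2*x/pi + sin(x) is ≥ 0 throughout, so the area is a single integral of |-2*x/pi + sin(x)|.
∫[0,pi/2] (-2*x/pi + sin(x)) dx = 1 - pi/4.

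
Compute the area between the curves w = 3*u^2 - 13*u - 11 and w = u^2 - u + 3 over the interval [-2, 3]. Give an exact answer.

The difference (3*u^2 - 13*u - 11) - (u^2 - u + 3) = 2*u^2 - 12*u - 14 changes sign at u = -1 inside [-2, 3], so split the integral there.
∫[-2,-1] (2*u^2 - 12*u - 14) du = 26/3.
∫[-1,3] (2*u^2 - 12*u - 14) du = -256/3; the area of that piece is 256/3.
Total area = 26/3 + 256/3 = 94.

94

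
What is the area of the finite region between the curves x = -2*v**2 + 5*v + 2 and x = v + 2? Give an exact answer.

Both boundary curves give x as a function of v, so integrate with respect to v. Setting them equal: -2*v**2 + 4*v = 0, i.e. -2*v*(v - 2) = 0, so they meet at v = 0, 2.
For v in [0, 2], x = -2*v**2 + 5*v + 2 is on the right; area = ∫[0,2] (-2*v**2 + 4*v) dv = 8/3.

8/3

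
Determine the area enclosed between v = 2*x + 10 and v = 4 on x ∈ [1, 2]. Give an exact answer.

On [1, 2], (2*x + 10) - (4) = 2*x + 6 is ≥ 0 throughout, so the area is a single integral of |2*x + 6|.
∫[1,2] (2*x + 6) dx = 9.

9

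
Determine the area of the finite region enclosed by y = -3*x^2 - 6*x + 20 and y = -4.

Set the curves equal: -3*x^2 - 6*x + 20 = -4, so -3*x^2 - 6*x + 24 = 0, which factors as -3*(x - 2)*(x + 4) = 0. The curves meet at x = -4, 2.
On [-4, 2], y = -3*x^2 - 6*x + 20 is on top; that piece has area ∫[-4,2] (-3*x^2 - 6*x + 24) dx = 108.

108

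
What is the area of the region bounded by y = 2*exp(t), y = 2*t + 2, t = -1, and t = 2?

On [-1, 2], (2*exp(t)) - (2*t + 2) = -2*t + 2*exp(t) - 2 is ≥ 0 throughout, so the area is a single integral of |-2*t + 2*exp(t) - 2|.
∫[-1,2] (-2*t + 2*exp(t) - 2) dt = -9 - 2*exp(-1) + 2*exp(2).

-9 - 2*exp(-1) + 2*exp(2)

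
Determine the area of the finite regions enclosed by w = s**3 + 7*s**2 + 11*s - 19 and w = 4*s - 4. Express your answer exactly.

148/3

Set the curves equal: s**3 + 7*s**2 + 11*s - 19 = 4*s - 4, so s**3 + 7*s**2 + 7*s - 15 = 0, which factors as (s - 1)*(s + 3)*(s + 5) = 0. The curves meet at s = -5, -3, 1.
On [-5, -3], w = s**3 + 7*s**2 + 11*s - 19 is on top; that piece has area ∫[-5,-3] (s**3 + 7*s**2 + 7*s - 15) ds = 20/3.
On [-3, 1], w = 4*s - 4 is on top; that piece has area ∫[-3,1] (-(s**3 + 7*s**2 + 7*s - 15)) ds = 128/3.
Total enclosed area = 20/3 + 128/3 = 148/3.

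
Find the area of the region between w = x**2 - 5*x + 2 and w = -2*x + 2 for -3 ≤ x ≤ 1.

The difference (x**2 - 5*x + 2) - (-2*x + 2) = x**2 - 3*x changes sign at x = 0 inside [-3, 1], so split the integral there.
∫[-3,0] (x**2 - 3*x) dx = 45/2.
∫[0,1] (x**2 - 3*x) dx = -7/6; the area of that piece is 7/6.
Total area = 45/2 + 7/6 = 71/3.

71/3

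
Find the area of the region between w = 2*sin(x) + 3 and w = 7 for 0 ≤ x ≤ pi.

-4 + 4*pi

On [0, pi], (2*sin(x) + 3) - (7) = 2*sin(x) - 4 is ≤ 0 throughout, so the area is a single integral of |2*sin(x) - 4|.
∫[0,pi] (2*sin(x) - 4) dx = 4 - 4*pi; the area of that piece is -4 + 4*pi.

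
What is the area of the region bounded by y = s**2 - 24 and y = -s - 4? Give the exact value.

Set the curves equal: s**2 - 24 = -s - 4, so s**2 + s - 20 = 0, which factors as (s - 4)*(s + 5) = 0. The curves meet at s = -5, 4.
On [-5, 4], y = -s - 4 is on top; that piece has area ∫[-5,4] (-(s**2 + s - 20)) ds = 243/2.

243/2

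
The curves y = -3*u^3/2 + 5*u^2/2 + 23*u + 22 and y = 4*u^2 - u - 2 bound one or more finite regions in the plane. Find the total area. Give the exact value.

Set the curves equal: -3*u^3/2 + 5*u^2/2 + 23*u + 22 = 4*u^2 - u - 2, so -3*u^3/2 - 3*u^2/2 + 24*u + 24 = 0, which factors as -3*(u - 4)*(u + 1)*(u + 4)/2 = 0. The curves meet at u = -4, -1, 4.
On [-4, -1], y = 4*u^2 - u - 2 is on top; that piece has area ∫[-4,-1] (-(-3*u^3/2 - 3*u^2/2 + 24*u + 24)) du = 351/8.
On [-1, 4], y = -3*u^3/2 + 5*u^2/2 + 23*u + 22 is on top; that piece has area ∫[-1,4] (-3*u^3/2 - 3*u^2/2 + 24*u + 24) du = 1375/8.
Total enclosed area = 351/8 + 1375/8 = 863/4.

863/4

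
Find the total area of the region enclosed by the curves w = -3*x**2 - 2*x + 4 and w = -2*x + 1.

Set the curves equal: -3*x**2 - 2*x + 4 = -2*x + 1, so -3*x**2 + 3 = 0, which factors as -3*(x - 1)*(x + 1) = 0. The curves meet at x = -1, 1.
On [-1, 1], w = -3*x**2 - 2*x + 4 is on top; that piece has area ∫[-1,1] (-3*x**2 + 3) dx = 4.

4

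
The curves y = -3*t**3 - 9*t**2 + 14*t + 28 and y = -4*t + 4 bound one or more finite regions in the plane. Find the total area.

Set the curves equal: -3*t**3 - 9*t**2 + 14*t + 28 = -4*t + 4, so -3*t**3 - 9*t**2 + 18*t + 24 = 0, which factors as -3*(t - 2)*(t + 1)*(t + 4) = 0. The curves meet at t = -4, -1, 2.
On [-4, -1], y = -4*t + 4 is on top; that piece has area ∫[-4,-1] (-(-3*t**3 - 9*t**2 + 18*t + 24)) dt = 243/4.
On [-1, 2], y = -3*t**3 - 9*t**2 + 14*t + 28 is on top; that piece has area ∫[-1,2] (-3*t**3 - 9*t**2 + 18*t + 24) dt = 243/4.
Total enclosed area = 243/4 + 243/4 = 243/2.

243/2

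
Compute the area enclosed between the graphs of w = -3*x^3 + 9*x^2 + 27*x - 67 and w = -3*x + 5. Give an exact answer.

1221/4

Set the curves equal: -3*x^3 + 9*x^2 + 27*x - 67 = -3*x + 5, so -3*x^3 + 9*x^2 + 30*x - 72 = 0, which factors as -3*(x - 4)*(x - 2)*(x + 3) = 0. The curves meet at x = -3, 2, 4.
On [-3, 2], w = -3*x + 5 is on top; that piece has area ∫[-3,2] (-(-3*x^3 + 9*x^2 + 30*x - 72)) dx = 1125/4.
On [2, 4], w = -3*x^3 + 9*x^2 + 27*x - 67 is on top; that piece has area ∫[2,4] (-3*x^3 + 9*x^2 + 30*x - 72) dx = 24.
Total enclosed area = 1125/4 + 24 = 1221/4.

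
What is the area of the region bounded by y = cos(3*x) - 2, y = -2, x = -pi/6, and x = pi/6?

On [-pi/6, pi/6], (cos(3*x) - 2) - (-2) = cos(3*x) is ≥ 0 throughout, so the area is a single integral of |cos(3*x)|.
∫[-pi/6,pi/6] (cos(3*x)) dx = 2/3.

2/3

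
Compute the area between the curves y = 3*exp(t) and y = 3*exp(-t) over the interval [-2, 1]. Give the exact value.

The difference (3*exp(t)) - (3*exp(-t)) = 3*exp(t) - 3*exp(-t) changes sign at t = 0 inside [-2, 1], so split the integral there.
∫[-2,0] (3*exp(t) - 3*exp(-t)) dt = -3*exp(2) - 3*exp(-2) + 6; the area of that piece is -6 + 3*exp(-2) + 3*exp(2).
∫[0,1] (3*exp(t) - 3*exp(-t)) dt = -6 + 3*exp(-1) + 3*exp(1).
Total area = (-6 + 3*exp(-2) + 3*exp(2)) + (-6 + 3*exp(-1) + 3*exp(1)) = -12 + 3*exp(-2) + 3*exp(-1) + 3*exp(1) + 3*exp(2).

-12 + 3*exp(-2) + 3*exp(-1) + 3*exp(1) + 3*exp(2)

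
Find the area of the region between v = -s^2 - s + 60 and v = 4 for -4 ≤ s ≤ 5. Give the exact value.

873/2

On [-4, 5], (-s^2 - s + 60) - (4) = -s^2 - s + 56 is ≥ 0 throughout, so the area is a single integral of |-s^2 - s + 56|.
∫[-4,5] (-s^2 - s + 56) ds = 873/2.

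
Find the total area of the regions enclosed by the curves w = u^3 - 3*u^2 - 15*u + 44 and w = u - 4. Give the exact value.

517/2

Set the curves equal: u^3 - 3*u^2 - 15*u + 44 = u - 4, so u^3 - 3*u^2 - 16*u + 48 = 0, which factors as (u - 4)*(u - 3)*(u + 4) = 0. The curves meet at u = -4, 3, 4.
On [-4, 3], w = u^3 - 3*u^2 - 15*u + 44 is on top; that piece has area ∫[-4,3] (u^3 - 3*u^2 - 16*u + 48) du = 1029/4.
On [3, 4], w = u - 4 is on top; that piece has area ∫[3,4] (-(u^3 - 3*u^2 - 16*u + 48)) du = 5/4.
Total enclosed area = 1029/4 + 5/4 = 517/2.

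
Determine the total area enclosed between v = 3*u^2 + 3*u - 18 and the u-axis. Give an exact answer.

The curve meets the u-axis where 3*u^2 + 3*u - 18 = 0, i.e. 3*(u - 2)*(u + 3) = 0, at u = -3, 2.
On [-3, 2] the curve lies below the axis; ∫[-3,2] (3*u^2 + 3*u - 18) du = -125/2, giving area 125/2.

125/2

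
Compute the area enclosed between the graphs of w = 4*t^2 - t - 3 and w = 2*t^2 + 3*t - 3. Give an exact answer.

Set the curves equal: 4*t^2 - t - 3 = 2*t^2 + 3*t - 3, so 2*t^2 - 4*t = 0, which factors as 2*t*(t - 2) = 0. The curves meet at t = 0, 2.
On [0, 2], w = 2*t^2 + 3*t - 3 is on top; that piece has area ∫[0,2] (-(2*t^2 - 4*t)) dt = 8/3.

8/3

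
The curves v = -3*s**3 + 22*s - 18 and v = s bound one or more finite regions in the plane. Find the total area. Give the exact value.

Set the curves equal: -3*s**3 + 22*s - 18 = s, so -3*s**3 + 21*s - 18 = 0, which factors as -3*(s - 2)*(s - 1)*(s + 3) = 0. The curves meet at s = -3, 1, 2.
On [-3, 1], v = s is on top; that piece has area ∫[-3,1] (-(-3*s**3 + 21*s - 18)) ds = 96.
On [1, 2], v = -3*s**3 + 22*s - 18 is on top; that piece has area ∫[1,2] (-3*s**3 + 21*s - 18) ds = 9/4.
Total enclosed area = 96 + 9/4 = 393/4.

393/4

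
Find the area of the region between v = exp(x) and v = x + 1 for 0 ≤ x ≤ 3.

-17/2 + exp(3)

On [0, 3], (exp(x)) - (x + 1) = -x + exp(x) - 1 is ≥ 0 throughout, so the area is a single integral of |-x + exp(x) - 1|.
∫[0,3] (-x + exp(x) - 1) dx = -17/2 + exp(3).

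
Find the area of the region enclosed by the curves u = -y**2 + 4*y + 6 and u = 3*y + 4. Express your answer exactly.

9/2

Both boundary curves give u as a function of y, so integrate with respect to y. Setting them equal: -y**2 + y + 2 = 0, i.e. -(y - 2)*(y + 1) = 0, so they meet at y = -1, 2.
For y in [-1, 2], u = -y**2 + 4*y + 6 is on the right; area = ∫[-1,2] (-y**2 + y + 2) dy = 9/2.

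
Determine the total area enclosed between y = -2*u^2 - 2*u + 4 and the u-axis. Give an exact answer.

The curve meets the u-axis where -2*u^2 - 2*u + 4 = 0, i.e. -2*(u - 1)*(u + 2) = 0, at u = -2, 1.
On [-2, 1] the curve lies above the axis; ∫[-2,1] (-2*u^2 - 2*u + 4) du = 9, giving area 9.

9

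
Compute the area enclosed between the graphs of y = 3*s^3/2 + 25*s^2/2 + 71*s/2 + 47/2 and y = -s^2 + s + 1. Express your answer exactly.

Set the curves equal: 3*s^3/2 + 25*s^2/2 + 71*s/2 + 47/2 = -s^2 + s + 1, so 3*s^3/2 + 27*s^2/2 + 69*s/2 + 45/2 = 0, which factors as 3*(s + 1)*(s + 3)*(s + 5)/2 = 0. The curves meet at s = -5, -3, -1.
On [-5, -3], y = 3*s^3/2 + 25*s^2/2 + 71*s/2 + 47/2 is on top; that piece has area ∫[-5,-3] (3*s^3/2 + 27*s^2/2 + 69*s/2 + 45/2) ds = 6.
On [-3, -1], y = -s^2 + s + 1 is on top; that piece has area ∫[-3,-1] (-(3*s^3/2 + 27*s^2/2 + 69*s/2 + 45/2)) ds = 6.
Total enclosed area = 6 + 6 = 12.

12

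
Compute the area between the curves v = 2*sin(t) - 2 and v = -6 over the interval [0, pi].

4 + 4*pi

On [0, pi], (2*sin(t) - 2) - (-6) = 2*sin(t) + 4 is ≥ 0 throughout, so the area is a single integral of |2*sin(t) + 4|.
∫[0,pi] (2*sin(t) + 4) dt = 4 + 4*pi.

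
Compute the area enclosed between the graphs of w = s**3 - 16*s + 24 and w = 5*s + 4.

999/4

Set the curves equal: s**3 - 16*s + 24 = 5*s + 4, so s**3 - 21*s + 20 = 0, which factors as (s - 4)*(s - 1)*(s + 5) = 0. The curves meet at s = -5, 1, 4.
On [-5, 1], w = s**3 - 16*s + 24 is on top; that piece has area ∫[-5,1] (s**3 - 21*s + 20) ds = 216.
On [1, 4], w = 5*s + 4 is on top; that piece has area ∫[1,4] (-(s**3 - 21*s + 20)) ds = 135/4.
Total enclosed area = 216 + 135/4 = 999/4.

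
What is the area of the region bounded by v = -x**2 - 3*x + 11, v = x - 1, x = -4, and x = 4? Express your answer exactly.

272/3

The difference (-x**2 - 3*x + 11) - (x - 1) = -x**2 - 4*x + 12 changes sign at x = 2 inside [-4, 4], so split the integral there.
∫[-4,2] (-x**2 - 4*x + 12) dx = 72.
∫[2,4] (-x**2 - 4*x + 12) dx = -56/3; the area of that piece is 56/3.
Total area = 72 + 56/3 = 272/3.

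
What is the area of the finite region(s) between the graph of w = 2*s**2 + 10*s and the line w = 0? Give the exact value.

The curve meets the s-axis where 2*s**2 + 10*s = 0, i.e. 2*s*(s + 5) = 0, at s = -5, 0.
On [-5, 0] the curve lies below the axis; ∫[-5,0] (2*s**2 + 10*s) ds = -125/3, giving area 125/3.

125/3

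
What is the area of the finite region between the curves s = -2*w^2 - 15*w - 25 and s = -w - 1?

Both boundary curves give s as a function of w, so integrate with respect to w. Setting them equal: -2*w^2 - 14*w - 24 = 0, i.e. -2*(w + 3)*(w + 4) = 0, so they meet at w = -4, -3.
For w in [-4, -3], s = -2*w^2 - 15*w - 25 is on the right; area = ∫[-4,-3] (-2*w^2 - 14*w - 24) dw = 1/3.

1/3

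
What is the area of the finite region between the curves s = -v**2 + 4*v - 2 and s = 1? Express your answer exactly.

Both boundary curves give s as a function of v, so integrate with respect to v. Setting them equal: -v**2 + 4*v - 3 = 0, i.e. -(v - 3)*(v - 1) = 0, so they meet at v = 1, 3.
For v in [1, 3], s = -v**2 + 4*v - 2 is on the right; area = ∫[1,3] (-v**2 + 4*v - 3) dv = 4/3.

4/3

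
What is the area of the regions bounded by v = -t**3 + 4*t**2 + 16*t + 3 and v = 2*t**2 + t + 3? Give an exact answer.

863/6

Set the curves equal: -t**3 + 4*t**2 + 16*t + 3 = 2*t**2 + t + 3, so -t**3 + 2*t**2 + 15*t = 0, which factors as -t*(t - 5)*(t + 3) = 0. The curves meet at t = -3, 0, 5.
On [-3, 0], v = 2*t**2 + t + 3 is on top; that piece has area ∫[-3,0] (-(-t**3 + 2*t**2 + 15*t)) dt = 117/4.
On [0, 5], v = -t**3 + 4*t**2 + 16*t + 3 is on top; that piece has area ∫[0,5] (-t**3 + 2*t**2 + 15*t) dt = 1375/12.
Total enclosed area = 117/4 + 1375/12 = 863/6.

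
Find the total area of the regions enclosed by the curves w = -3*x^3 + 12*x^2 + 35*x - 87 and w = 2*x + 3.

Set the curves equal: -3*x^3 + 12*x^2 + 35*x - 87 = 2*x + 3, so -3*x^3 + 12*x^2 + 33*x - 90 = 0, which factors as -3*(x - 5)*(x - 2)*(x + 3) = 0. The curves meet at x = -3, 2, 5.
On [-3, 2], w = 2*x + 3 is on top; that piece has area ∫[-3,2] (-(-3*x^3 + 12*x^2 + 33*x - 90)) dx = 1375/4.
On [2, 5], w = -3*x^3 + 12*x^2 + 35*x - 87 is on top; that piece has area ∫[2,5] (-3*x^3 + 12*x^2 + 33*x - 90) dx = 351/4.
Total enclosed area = 1375/4 + 351/4 = 863/2.

863/2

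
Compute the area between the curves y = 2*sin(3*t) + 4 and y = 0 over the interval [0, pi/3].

4/3 + 4*pi/3

On [0, pi/3], (2*sin(3*t) + 4) - (0) = 2*sin(3*t) + 4 is ≥ 0 throughout, so the area is a single integral of |2*sin(3*t) + 4|.
∫[0,pi/3] (2*sin(3*t) + 4) dt = 4/3 + 4*pi/3.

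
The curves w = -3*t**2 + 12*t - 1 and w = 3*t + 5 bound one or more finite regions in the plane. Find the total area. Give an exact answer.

1/2

Set the curves equal: -3*t**2 + 12*t - 1 = 3*t + 5, so -3*t**2 + 9*t - 6 = 0, which factors as -3*(t - 2)*(t - 1) = 0. The curves meet at t = 1, 2.
On [1, 2], w = -3*t**2 + 12*t - 1 is on top; that piece has area ∫[1,2] (-3*t**2 + 9*t - 6) dt = 1/2.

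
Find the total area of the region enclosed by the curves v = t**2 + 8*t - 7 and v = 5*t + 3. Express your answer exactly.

Set the curves equal: t**2 + 8*t - 7 = 5*t + 3, so t**2 + 3*t - 10 = 0, which factors as (t - 2)*(t + 5) = 0. The curves meet at t = -5, 2.
On [-5, 2], v = 5*t + 3 is on top; that piece has area ∫[-5,2] (-(t**2 + 3*t - 10)) dt = 343/6.

343/6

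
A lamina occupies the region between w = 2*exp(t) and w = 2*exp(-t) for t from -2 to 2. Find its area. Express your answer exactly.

The difference (2*exp(t)) - (2*exp(-t)) = 2*exp(t) - 2*exp(-t) changes sign at t = 0 inside [-2, 2], so split the integral there.
∫[-2,0] (2*exp(t) - 2*exp(-t)) dt = -2*exp(2) - 2*exp(-2) + 4; the area of that piece is -4 + 2*exp(-2) + 2*exp(2).
∫[0,2] (2*exp(t) - 2*exp(-t)) dt = -4 + 2*exp(-2) + 2*exp(2).
Total area = (-4 + 2*exp(-2) + 2*exp(2)) + (-4 + 2*exp(-2) + 2*exp(2)) = -8 + 4*exp(-2) + 4*exp(2).

-8 + 4*exp(-2) + 4*exp(2)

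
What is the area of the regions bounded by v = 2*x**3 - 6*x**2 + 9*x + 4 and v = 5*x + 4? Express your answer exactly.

1

Set the curves equal: 2*x**3 - 6*x**2 + 9*x + 4 = 5*x + 4, so 2*x**3 - 6*x**2 + 4*x = 0, which factors as 2*x*(x - 2)*(x - 1) = 0. The curves meet at x = 0, 1, 2.
On [0, 1], v = 2*x**3 - 6*x**2 + 9*x + 4 is on top; that piece has area ∫[0,1] (2*x**3 - 6*x**2 + 4*x) dx = 1/2.
On [1, 2], v = 5*x + 4 is on top; that piece has area ∫[1,2] (-(2*x**3 - 6*x**2 + 4*x)) dx = 1/2.
Total enclosed area = 1/2 + 1/2 = 1.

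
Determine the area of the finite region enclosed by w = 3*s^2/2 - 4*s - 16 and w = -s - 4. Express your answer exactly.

Set the curves equal: 3*s^2/2 - 4*s - 16 = -s - 4, so 3*s^2/2 - 3*s - 12 = 0, which factors as 3*(s - 4)*(s + 2)/2 = 0. The curves meet at s = -2, 4.
On [-2, 4], w = -s - 4 is on top; that piece has area ∫[-2,4] (-(3*s^2/2 - 3*s - 12)) ds = 54.

54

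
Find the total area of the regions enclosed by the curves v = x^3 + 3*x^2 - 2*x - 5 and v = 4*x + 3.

Set the curves equal: x^3 + 3*x^2 - 2*x - 5 = 4*x + 3, so x^3 + 3*x^2 - 6*x - 8 = 0, which factors as (x - 2)*(x + 1)*(x + 4) = 0. The curves meet at x = -4, -1, 2.
On [-4, -1], v = x^3 + 3*x^2 - 2*x - 5 is on top; that piece has area ∫[-4,-1] (x^3 + 3*x^2 - 6*x - 8) dx = 81/4.
On [-1, 2], v = 4*x + 3 is on top; that piece has area ∫[-1,2] (-(x^3 + 3*x^2 - 6*x - 8)) dx = 81/4.
Total enclosed area = 81/4 + 81/4 = 81/2.

81/2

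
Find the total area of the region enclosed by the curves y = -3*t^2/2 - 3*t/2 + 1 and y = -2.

Set the curves equal: -3*t^2/2 - 3*t/2 + 1 = -2, so -3*t^2/2 - 3*t/2 + 3 = 0, which factors as -3*(t - 1)*(t + 2)/2 = 0. The curves meet at t = -2, 1.
On [-2, 1], y = -3*t^2/2 - 3*t/2 + 1 is on top; that piece has area ∫[-2,1] (-3*t^2/2 - 3*t/2 + 3) dt = 27/4.

27/4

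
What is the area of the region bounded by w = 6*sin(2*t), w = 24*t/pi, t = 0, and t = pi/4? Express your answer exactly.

On [0, pi/4], (6*sin(2*t)) - (24*t/pi) = -24*t/pi + 6*sin(2*t) is ≥ 0 throughout, so the area is a single integral of |-24*t/pi + 6*sin(2*t)|.
∫[0,pi/4] (-24*t/pi + 6*sin(2*t)) dt = 3 - 3*pi/4.

3 - 3*pi/4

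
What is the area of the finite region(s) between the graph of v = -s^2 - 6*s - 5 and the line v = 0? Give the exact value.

32/3

The curve meets the s-axis where -s^2 - 6*s - 5 = 0, i.e. -(s + 1)*(s + 5) = 0, at s = -5, -1.
On [-5, -1] the curve lies above the axis; ∫[-5,-1] (-s^2 - 6*s - 5) ds = 32/3, giving area 32/3.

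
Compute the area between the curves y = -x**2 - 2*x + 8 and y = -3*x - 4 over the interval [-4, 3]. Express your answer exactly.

The difference (-x**2 - 2*x + 8) - (-3*x - 4) = -x**2 + x + 12 changes sign at x = -3 inside [-4, 3], so split the integral there.
∫[-4,-3] (-x**2 + x + 12) dx = -23/6; the area of that piece is 23/6.
∫[-3,3] (-x**2 + x + 12) dx = 54.
Total area = 23/6 + 54 = 347/6.

347/6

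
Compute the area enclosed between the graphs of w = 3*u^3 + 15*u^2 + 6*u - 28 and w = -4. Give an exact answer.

Set the curves equal: 3*u^3 + 15*u^2 + 6*u - 28 = -4, so 3*u^3 + 15*u^2 + 6*u - 24 = 0, which factors as 3*(u - 1)*(u + 2)*(u + 4) = 0. The curves meet at u = -4, -2, 1.
On [-4, -2], w = 3*u^3 + 15*u^2 + 6*u - 28 is on top; that piece has area ∫[-4,-2] (3*u^3 + 15*u^2 + 6*u - 24) du = 16.
On [-2, 1], w = -4 is on top; that piece has area ∫[-2,1] (-(3*u^3 + 15*u^2 + 6*u - 24)) du = 189/4.
Total enclosed area = 16 + 189/4 = 253/4.

253/4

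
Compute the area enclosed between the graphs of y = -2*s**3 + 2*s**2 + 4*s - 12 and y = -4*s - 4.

71/3

Set the curves equal: -2*s**3 + 2*s**2 + 4*s - 12 = -4*s - 4, so -2*s**3 + 2*s**2 + 8*s - 8 = 0, which factors as -2*(s - 2)*(s - 1)*(s + 2) = 0. The curves meet at s = -2, 1, 2.
On [-2, 1], y = -4*s - 4 is on top; that piece has area ∫[-2,1] (-(-2*s**3 + 2*s**2 + 8*s - 8)) ds = 45/2.
On [1, 2], y = -2*s**3 + 2*s**2 + 4*s - 12 is on top; that piece has area ∫[1,2] (-2*s**3 + 2*s**2 + 8*s - 8) ds = 7/6.
Total enclosed area = 45/2 + 7/6 = 71/3.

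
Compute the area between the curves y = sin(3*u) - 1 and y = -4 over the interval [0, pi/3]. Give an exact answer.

On [0, pi/3], (sin(3*u) - 1) - (-4) = sin(3*u) + 3 is ≥ 0 throughout, so the area is a single integral of |sin(3*u) + 3|.
∫[0,pi/3] (sin(3*u) + 3) du = 2/3 + pi.

2/3 + pi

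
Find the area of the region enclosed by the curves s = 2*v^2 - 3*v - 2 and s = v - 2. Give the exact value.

Both boundary curves give s as a function of v, so integrate with respect to v. Setting them equal: 2*v^2 - 4*v = 0, i.e. 2*v*(v - 2) = 0, so they meet at v = 0, 2.
For v in [0, 2], s = 2*v^2 - 3*v - 2 is on the left; area = ∫[0,2] (-(2*v^2 - 4*v)) dv = 8/3.

8/3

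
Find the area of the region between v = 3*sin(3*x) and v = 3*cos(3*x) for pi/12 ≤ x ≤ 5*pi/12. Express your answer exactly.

On [pi/12, 5*pi/12], (3*sin(3*x)) - (3*cos(3*x)) = 3*sin(3*x) - 3*cos(3*x) is ≥ 0 throughout, so the area is a single integral of |3*sin(3*x) - 3*cos(3*x)|.
∫[pi/12,5*pi/12] (3*sin(3*x) - 3*cos(3*x)) dx = 2*sqrt(2).

2*sqrt(2)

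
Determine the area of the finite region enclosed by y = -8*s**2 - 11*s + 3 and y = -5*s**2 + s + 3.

32

Set the curves equal: -8*s**2 - 11*s + 3 = -5*s**2 + s + 3, so -3*s**2 - 12*s = 0, which factors as -3*s*(s + 4) = 0. The curves meet at s = -4, 0.
On [-4, 0], y = -8*s**2 - 11*s + 3 is on top; that piece has area ∫[-4,0] (-3*s**2 - 12*s) ds = 32.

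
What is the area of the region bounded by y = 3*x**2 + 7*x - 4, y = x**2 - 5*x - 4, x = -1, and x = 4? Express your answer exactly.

144

The difference (3*x**2 + 7*x - 4) - (x**2 - 5*x - 4) = 2*x**2 + 12*x changes sign at x = 0 inside [-1, 4], so split the integral there.
∫[-1,0] (2*x**2 + 12*x) dx = -16/3; the area of that piece is 16/3.
∫[0,4] (2*x**2 + 12*x) dx = 416/3.
Total area = 16/3 + 416/3 = 144.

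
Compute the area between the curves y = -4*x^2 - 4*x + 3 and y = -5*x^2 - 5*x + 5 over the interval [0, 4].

71/3

The difference (-4*x^2 - 4*x + 3) - (-5*x^2 - 5*x + 5) = x^2 + x - 2 changes sign at x = 1 inside [0, 4], so split the integral there.
∫[0,1] (x^2 + x - 2) dx = -7/6; the area of that piece is 7/6.
∫[1,4] (x^2 + x - 2) dx = 45/2.
Total area = 7/6 + 45/2 = 71/3.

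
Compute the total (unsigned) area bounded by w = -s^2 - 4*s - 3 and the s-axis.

The curve meets the s-axis where -s^2 - 4*s - 3 = 0, i.e. -(s + 1)*(s + 3) = 0, at s = -3, -1.
On [-3, -1] the curve lies above the axis; ∫[-3,-1] (-s^2 - 4*s - 3) ds = 4/3, giving area 4/3.

4/3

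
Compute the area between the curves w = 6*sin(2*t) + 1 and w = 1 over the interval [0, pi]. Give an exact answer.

The difference (6*sin(2*t) + 1) - (1) = 6*sin(2*t) changes sign at t = pi/2 inside [0, pi], so split the integral there.
∫[0,pi/2] (6*sin(2*t)) dt = 6.
∫[pi/2,pi] (6*sin(2*t)) dt = -6; the area of that piece is 6.
Total area = 6 + 6 = 12.

12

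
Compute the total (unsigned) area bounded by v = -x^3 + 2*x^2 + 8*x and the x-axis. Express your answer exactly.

The curve meets the x-axis where -x^3 + 2*x^2 + 8*x = 0, i.e. -x*(x - 4)*(x + 2) = 0, at x = -2, 0, 4.
On [-2, 0] the curve lies below the axis; ∫[-2,0] (-x^3 + 2*x^2 + 8*x) dx = -20/3, giving area 20/3.
On [0, 4] the curve lies above the axis; ∫[0,4] (-x^3 + 2*x^2 + 8*x) dx = 128/3, giving area 128/3.
Total area = 20/3 + 128/3 = 148/3.

148/3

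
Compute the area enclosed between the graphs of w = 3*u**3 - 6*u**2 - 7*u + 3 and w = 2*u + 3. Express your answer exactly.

Set the curves equal: 3*u**3 - 6*u**2 - 7*u + 3 = 2*u + 3, so 3*u**3 - 6*u**2 - 9*u = 0, which factors as 3*u*(u - 3)*(u + 1) = 0. The curves meet at u = -1, 0, 3.
On [-1, 0], w = 3*u**3 - 6*u**2 - 7*u + 3 is on top; that piece has area ∫[-1,0] (3*u**3 - 6*u**2 - 9*u) du = 7/4.
On [0, 3], w = 2*u + 3 is on top; that piece has area ∫[0,3] (-(3*u**3 - 6*u**2 - 9*u)) du = 135/4.
Total enclosed area = 7/4 + 135/4 = 71/2.

71/2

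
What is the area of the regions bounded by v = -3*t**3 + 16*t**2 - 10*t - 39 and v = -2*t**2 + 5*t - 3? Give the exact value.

393/4

Set the curves equal: -3*t**3 + 16*t**2 - 10*t - 39 = -2*t**2 + 5*t - 3, so -3*t**3 + 18*t**2 - 15*t - 36 = 0, which factors as -3*(t - 4)*(t - 3)*(t + 1) = 0. The curves meet at t = -1, 3, 4.
On [-1, 3], v = -2*t**2 + 5*t - 3 is on top; that piece has area ∫[-1,3] (-(-3*t**3 + 18*t**2 - 15*t - 36)) dt = 96.
On [3, 4], v = -3*t**3 + 16*t**2 - 10*t - 39 is on top; that piece has area ∫[3,4] (-3*t**3 + 18*t**2 - 15*t - 36) dt = 9/4.
Total enclosed area = 96 + 9/4 = 393/4.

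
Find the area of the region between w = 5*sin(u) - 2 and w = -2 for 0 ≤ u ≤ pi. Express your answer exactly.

On [0, pi], (5*sin(u) - 2) - (-2) = 5*sin(u) is ≥ 0 throughout, so the area is a single integral of |5*sin(u)|.
∫[0,pi] (5*sin(u)) du = 10.

10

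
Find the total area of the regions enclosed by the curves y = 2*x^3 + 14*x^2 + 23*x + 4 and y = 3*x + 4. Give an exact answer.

253/6

Set the curves equal: 2*x^3 + 14*x^2 + 23*x + 4 = 3*x + 4, so 2*x^3 + 14*x^2 + 20*x = 0, which factors as 2*x*(x + 2)*(x + 5) = 0. The curves meet at x = -5, -2, 0.
On [-5, -2], y = 2*x^3 + 14*x^2 + 23*x + 4 is on top; that piece has area ∫[-5,-2] (2*x^3 + 14*x^2 + 20*x) dx = 63/2.
On [-2, 0], y = 3*x + 4 is on top; that piece has area ∫[-2,0] (-(2*x^3 + 14*x^2 + 20*x)) dx = 32/3.
Total enclosed area = 63/2 + 32/3 = 253/6.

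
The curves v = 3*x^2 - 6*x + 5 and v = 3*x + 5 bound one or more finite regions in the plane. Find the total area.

Set the curves equal: 3*x^2 - 6*x + 5 = 3*x + 5, so 3*x^2 - 9*x = 0, which factors as 3*x*(x - 3) = 0. The curves meet at x = 0, 3.
On [0, 3], v = 3*x + 5 is on top; that piece has area ∫[0,3] (-(3*x^2 - 9*x)) dx = 27/2.

27/2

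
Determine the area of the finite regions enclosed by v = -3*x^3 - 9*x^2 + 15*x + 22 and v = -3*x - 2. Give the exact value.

243/2

Set the curves equal: -3*x^3 - 9*x^2 + 15*x + 22 = -3*x - 2, so -3*x^3 - 9*x^2 + 18*x + 24 = 0, which factors as -3*(x - 2)*(x + 1)*(x + 4) = 0. The curves meet at x = -4, -1, 2.
On [-4, -1], v = -3*x - 2 is on top; that piece has area ∫[-4,-1] (-(-3*x^3 - 9*x^2 + 18*x + 24)) dx = 243/4.
On [-1, 2], v = -3*x^3 - 9*x^2 + 15*x + 22 is on top; that piece has area ∫[-1,2] (-3*x^3 - 9*x^2 + 18*x + 24) dx = 243/4.
Total enclosed area = 243/4 + 243/4 = 243/2.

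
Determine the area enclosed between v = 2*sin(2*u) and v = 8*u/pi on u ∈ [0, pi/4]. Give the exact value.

On [0, pi/4], (2*sin(2*u)) - (8*u/pi) = -8*u/pi + 2*sin(2*u) is ≥ 0 throughout, so the area is a single integral of |-8*u/pi + 2*sin(2*u)|.
∫[0,pi/4] (-8*u/pi + 2*sin(2*u)) du = 1 - pi/4.

1 - pi/4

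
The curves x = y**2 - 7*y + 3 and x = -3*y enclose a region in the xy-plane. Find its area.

Both boundary curves give x as a function of y, so integrate with respect to y. Setting them equal: y**2 - 4*y + 3 = 0, i.e. (y - 3)*(y - 1) = 0, so they meet at y = 1, 3.
For y in [1, 3], x = y**2 - 7*y + 3 is on the left; area = ∫[1,3] (-(y**2 - 4*y + 3)) dy = 4/3.

4/3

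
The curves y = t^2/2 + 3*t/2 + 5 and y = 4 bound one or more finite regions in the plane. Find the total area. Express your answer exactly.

Set the curves equal: t^2/2 + 3*t/2 + 5 = 4, so t^2/2 + 3*t/2 + 1 = 0, which factors as (t + 1)*(t + 2)/2 = 0. The curves meet at t = -2, -1.
On [-2, -1], y = 4 is on top; that piece has area ∫[-2,-1] (-(t^2/2 + 3*t/2 + 1)) dt = 1/12.

1/12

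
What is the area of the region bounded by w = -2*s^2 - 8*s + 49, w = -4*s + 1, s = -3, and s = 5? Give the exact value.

The difference (-2*s^2 - 8*s + 49) - (-4*s + 1) = -2*s^2 - 4*s + 48 changes sign at s = 4 inside [-3, 5], so split the integral there.
∫[-3,4] (-2*s^2 - 4*s + 48) ds = 784/3.
∫[4,5] (-2*s^2 - 4*s + 48) ds = -32/3; the area of that piece is 32/3.
Total area = 784/3 + 32/3 = 272.

272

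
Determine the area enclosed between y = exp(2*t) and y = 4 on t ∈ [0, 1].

-15/2 + exp(2)/2 + 8*log(2)

The difference (exp(2*t)) - (4) = exp(2*t) - 4 changes sign at t = log(2) inside [0, 1], so split the integral there.
∫[0,log(2)] (exp(2*t) - 4) dt = 3/2 - log(16); the area of that piece is -3/2 + log(16).
∫[log(2),1] (exp(2*t) - 4) dt = -6 + 4*log(2) + exp(2)/2.
Total area = (-3/2 + log(16)) + (-6 + 4*log(2) + exp(2)/2) = -15/2 + exp(2)/2 + 8*log(2).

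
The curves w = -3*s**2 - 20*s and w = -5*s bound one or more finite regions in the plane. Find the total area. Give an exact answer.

125/2

Set the curves equal: -3*s**2 - 20*s = -5*s, so -3*s**2 - 15*s = 0, which factors as -3*s*(s + 5) = 0. The curves meet at s = -5, 0.
On [-5, 0], w = -3*s**2 - 20*s is on top; that piece has area ∫[-5,0] (-3*s**2 - 15*s) ds = 125/2.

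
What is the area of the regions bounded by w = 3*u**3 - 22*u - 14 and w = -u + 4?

Set the curves equal: 3*u**3 - 22*u - 14 = -u + 4, so 3*u**3 - 21*u - 18 = 0, which factors as 3*(u - 3)*(u + 1)*(u + 2) = 0. The curves meet at u = -2, -1, 3.
On [-2, -1], w = 3*u**3 - 22*u - 14 is on top; that piece has area ∫[-2,-1] (3*u**3 - 21*u - 18) du = 9/4.
On [-1, 3], w = -u + 4 is on top; that piece has area ∫[-1,3] (-(3*u**3 - 21*u - 18)) du = 96.
Total enclosed area = 9/4 + 96 = 393/4.

393/4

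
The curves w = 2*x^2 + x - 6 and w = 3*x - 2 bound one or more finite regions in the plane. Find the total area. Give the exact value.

Set the curves equal: 2*x^2 + x - 6 = 3*x - 2, so 2*x^2 - 2*x - 4 = 0, which factors as 2*(x - 2)*(x + 1) = 0. The curves meet at x = -1, 2.
On [-1, 2], w = 3*x - 2 is on top; that piece has area ∫[-1,2] (-(2*x^2 - 2*x - 4)) dx = 9.

9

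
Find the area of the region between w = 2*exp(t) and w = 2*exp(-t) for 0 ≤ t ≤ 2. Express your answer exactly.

On [0, 2], (2*exp(t)) - (2*exp(-t)) = 2*exp(t) - 2*exp(-t) is ≥ 0 throughout, so the area is a single integral of |2*exp(t) - 2*exp(-t)|.
∫[0,2] (2*exp(t) - 2*exp(-t)) dt = -4 + 2*exp(-2) + 2*exp(2).

-4 + 2*exp(-2) + 2*exp(2)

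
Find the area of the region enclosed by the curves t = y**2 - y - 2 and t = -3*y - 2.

Both boundary curves give t as a function of y, so integrate with respect to y. Setting them equal: y**2 + 2*y = 0, i.e. y*(y + 2) = 0, so they meet at y = -2, 0.
For y in [-2, 0], t = y**2 - y - 2 is on the left; area = ∫[-2,0] (-(y**2 + 2*y)) dy = 4/3.

4/3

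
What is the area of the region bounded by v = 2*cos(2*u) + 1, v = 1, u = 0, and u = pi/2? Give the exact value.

2

The difference (2*cos(2*u) + 1) - (1) = 2*cos(2*u) changes sign at u = pi/4 inside [0, pi/2], so split the integral there.
∫[0,pi/4] (2*cos(2*u)) du = 1.
∫[pi/4,pi/2] (2*cos(2*u)) du = -1; the area of that piece is 1.
Total area = 1 + 1 = 2.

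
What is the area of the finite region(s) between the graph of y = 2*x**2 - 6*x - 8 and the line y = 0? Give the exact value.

The curve meets the x-axis where 2*x**2 - 6*x - 8 = 0, i.e. 2*(x - 4)*(x + 1) = 0, at x = -1, 4.
On [-1, 4] the curve lies below the axis; ∫[-1,4] (2*x**2 - 6*x - 8) dx = -125/3, giving area 125/3.

125/3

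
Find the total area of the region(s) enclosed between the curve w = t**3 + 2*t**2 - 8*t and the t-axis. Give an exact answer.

148/3

The curve meets the t-axis where t**3 + 2*t**2 - 8*t = 0, i.e. t*(t - 2)*(t + 4) = 0, at t = -4, 0, 2.
On [-4, 0] the curve lies above the axis; ∫[-4,0] (t**3 + 2*t**2 - 8*t) dt = 128/3, giving area 128/3.
On [0, 2] the curve lies below the axis; ∫[0,2] (t**3 + 2*t**2 - 8*t) dt = -20/3, giving area 20/3.
Total area = 128/3 + 20/3 = 148/3.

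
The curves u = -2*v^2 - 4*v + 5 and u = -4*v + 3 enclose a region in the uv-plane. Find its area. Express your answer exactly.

8/3

Both boundary curves give u as a function of v, so integrate with respect to v. Setting them equal: -2*v^2 + 2 = 0, i.e. -2*(v - 1)*(v + 1) = 0, so they meet at v = -1, 1.
For v in [-1, 1], u = -2*v^2 - 4*v + 5 is on the right; area = ∫[-1,1] (-2*v^2 + 2) dv = 8/3.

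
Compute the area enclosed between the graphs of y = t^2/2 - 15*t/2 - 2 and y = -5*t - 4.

Set the curves equal: t^2/2 - 15*t/2 - 2 = -5*t - 4, so t^2/2 - 5*t/2 + 2 = 0, which factors as (t - 4)*(t - 1)/2 = 0. The curves meet at t = 1, 4.
On [1, 4], y = -5*t - 4 is on top; that piece has area ∫[1,4] (-(t^2/2 - 5*t/2 + 2)) dt = 9/4.

9/4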